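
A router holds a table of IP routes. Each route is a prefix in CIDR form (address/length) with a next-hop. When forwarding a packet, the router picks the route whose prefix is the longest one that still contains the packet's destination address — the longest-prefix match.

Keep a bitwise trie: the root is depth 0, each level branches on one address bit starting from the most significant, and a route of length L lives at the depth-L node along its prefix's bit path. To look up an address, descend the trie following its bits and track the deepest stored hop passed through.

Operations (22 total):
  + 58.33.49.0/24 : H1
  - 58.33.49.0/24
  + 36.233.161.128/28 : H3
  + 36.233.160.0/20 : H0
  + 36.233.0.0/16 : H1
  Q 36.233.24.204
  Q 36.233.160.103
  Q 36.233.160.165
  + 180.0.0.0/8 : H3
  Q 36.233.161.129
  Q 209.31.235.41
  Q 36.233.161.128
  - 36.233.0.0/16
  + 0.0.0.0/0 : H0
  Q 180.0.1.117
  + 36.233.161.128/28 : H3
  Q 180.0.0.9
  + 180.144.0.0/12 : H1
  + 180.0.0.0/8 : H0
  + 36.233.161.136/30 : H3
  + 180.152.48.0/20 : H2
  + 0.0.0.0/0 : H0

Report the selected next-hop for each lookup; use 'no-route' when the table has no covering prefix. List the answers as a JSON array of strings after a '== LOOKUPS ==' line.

Apply in order:
  add 58.33.49.0/24 -> H1 at depth 24
  del 58.33.49.0/24 (clear depth 24)
  add 36.233.161.128/28 -> H3 at depth 28
  add 36.233.160.0/20 -> H0 at depth 20
  add 36.233.0.0/16 -> H1 at depth 16
  ? 36.233.24.204  path d0:-→d1:-→d2:-→d3:-→d4:-→d5:-→d6:-→d7:-→d8:-→d9:-→d10:-→d11:-→d12:-→d13:-→d14:-→d15:-→d16:H1  best=H1
  ? 36.233.160.103  path d0:-→d1:-→d2:-→d3:-→d4:-→d5:-→d6:-→d7:-→d8:-→d9:-→d10:-→d11:-→d12:-→d13:-→d14:-→d15:-→d16:H1→d17:-→d18:-→d19:-→d20:H0→d21:-→d22:-→d23:-  best=H0
  ? 36.233.160.165  path d0:-→d1:-→d2:-→d3:-→d4:-→d5:-→d6:-→d7:-→d8:-→d9:-→d10:-→d11:-→d12:-→d13:-→d14:-→d15:-→d16:H1→d17:-→d18:-→d19:-→d20:H0→d21:-→d22:-→d23:-  best=H0
  add 180.0.0.0/8 -> H3 at depth 8
  ? 36.233.161.129  path d0:-→d1:-→d2:-→d3:-→d4:-→d5:-→d6:-→d7:-→d8:-→d9:-→d10:-→d11:-→d12:-→d13:-→d14:-→d15:-→d16:H1→d17:-→d18:-→d19:-→d20:H0→d21:-→d22:-→d23:-→d24:-→d25:-→d26:-→d27:-→d28:H3  best=H3
  ? 209.31.235.41  path d0:-→d1:-  best=no-route
  ? 36.233.161.128  path d0:-→d1:-→d2:-→d3:-→d4:-→d5:-→d6:-→d7:-→d8:-→d9:-→d10:-→d11:-→d12:-→d13:-→d14:-→d15:-→d16:H1→d17:-→d18:-→d19:-→d20:H0→d21:-→d22:-→d23:-→d24:-→d25:-→d26:-→d27:-→d28:H3  best=H3
  del 36.233.0.0/16 (clear depth 16)
  add 0.0.0.0/0 -> H0 at depth 0
  ? 180.0.1.117  path d0:H0→d1:-→d2:-→d3:-→d4:-→d5:-→d6:-→d7:-→d8:H3  best=H3
  add 36.233.161.128/28 -> H3 at depth 28
  ? 180.0.0.9  path d0:H0→d1:-→d2:-→d3:-→d4:-→d5:-→d6:-→d7:-→d8:H3  best=H3
  add 180.144.0.0/12 -> H1 at depth 12
  add 180.0.0.0/8 -> H0 at depth 8
  add 36.233.161.136/30 -> H3 at depth 30
  add 180.152.48.0/20 -> H2 at depth 20
  add 0.0.0.0/0 -> H0 at depth 0

== LOOKUPS ==
["H1","H0","H0","H3","no-route","H3","H3","H3"]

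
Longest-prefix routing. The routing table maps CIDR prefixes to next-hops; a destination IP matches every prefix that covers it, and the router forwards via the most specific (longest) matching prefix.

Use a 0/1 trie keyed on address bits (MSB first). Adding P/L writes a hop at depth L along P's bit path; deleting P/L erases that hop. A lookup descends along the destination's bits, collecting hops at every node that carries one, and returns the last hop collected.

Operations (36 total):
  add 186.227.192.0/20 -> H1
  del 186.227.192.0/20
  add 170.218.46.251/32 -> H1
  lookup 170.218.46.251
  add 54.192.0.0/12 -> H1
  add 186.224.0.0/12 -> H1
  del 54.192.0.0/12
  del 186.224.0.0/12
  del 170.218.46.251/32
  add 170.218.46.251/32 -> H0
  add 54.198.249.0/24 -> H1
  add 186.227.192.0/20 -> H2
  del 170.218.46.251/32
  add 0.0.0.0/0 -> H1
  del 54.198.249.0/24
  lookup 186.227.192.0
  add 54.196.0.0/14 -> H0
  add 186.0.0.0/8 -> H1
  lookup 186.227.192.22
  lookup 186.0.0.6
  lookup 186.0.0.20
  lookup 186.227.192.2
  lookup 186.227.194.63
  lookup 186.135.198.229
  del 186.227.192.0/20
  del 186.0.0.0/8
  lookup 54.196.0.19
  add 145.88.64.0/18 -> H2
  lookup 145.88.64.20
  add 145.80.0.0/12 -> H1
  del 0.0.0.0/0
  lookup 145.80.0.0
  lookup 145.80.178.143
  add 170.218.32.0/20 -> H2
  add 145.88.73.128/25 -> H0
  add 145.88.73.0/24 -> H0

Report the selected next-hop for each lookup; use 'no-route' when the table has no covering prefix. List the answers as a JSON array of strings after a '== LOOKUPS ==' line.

Process each operation:
  + 186.227.192.0/20 (H1) depth=20
  - 186.227.192.0/20 clear@20
  + 170.218.46.251/32 (H1) depth=32
  ? 170.218.46.251  path d0:-→d1:-→d2:-→d3:-→d4:-→d5:-→d6:-→d7:-→d8:-→d9:-→d10:-→d11:-→d12:-→d13:-→d14:-→d15:-→d16:-→d17:-→d18:-→d19:-→d20:-→d21:-→d22:-→d23:-→d24:-→d25:-→d26:-→d27:-→d28:-→d29:-→d30:-→d31:-→d32:H1  best=H1
  + 54.192.0.0/12 (H1) depth=12
  + 186.224.0.0/12 (H1) depth=12
  - 54.192.0.0/12 clear@12
  - 186.224.0.0/12 clear@12
  - 170.218.46.251/32 clear@32
  + 170.218.46.251/32 (H0) depth=32
  + 54.198.249.0/24 (H1) depth=24
  + 186.227.192.0/20 (H2) depth=20
  - 170.218.46.251/32 clear@32
  + 0.0.0.0/0 (H1) depth=0
  - 54.198.249.0/24 clear@24
  ? 186.227.192.0  path d0:H1→d1:-→d2:-→d3:-→d4:-→d5:-→d6:-→d7:-→d8:-→d9:-→d10:-→d11:-→d12:-→d13:-→d14:-→d15:-→d16:-→d17:-→d18:-→d19:-→d20:H2  best=H2
  + 54.196.0.0/14 (H0) depth=14
  + 186.0.0.0/8 (H1) depth=8
  ? 186.227.192.22  path d0:H1→d1:-→d2:-→d3:-→d4:-→d5:-→d6:-→d7:-→d8:H1→d9:-→d10:-→d11:-→d12:-→d13:-→d14:-→d15:-→d16:-→d17:-→d18:-→d19:-→d20:H2  best=H2
  ? 186.0.0.6  path d0:H1→d1:-→d2:-→d3:-→d4:-→d5:-→d6:-→d7:-→d8:H1  best=H1
  ? 186.0.0.20  path d0:H1→d1:-→d2:-→d3:-→d4:-→d5:-→d6:-→d7:-→d8:H1  best=H1
  ? 186.227.192.2  path d0:H1→d1:-→d2:-→d3:-→d4:-→d5:-→d6:-→d7:-→d8:H1→d9:-→d10:-→d11:-→d12:-→d13:-→d14:-→d15:-→d16:-→d17:-→d18:-→d19:-→d20:H2  best=H2
  ? 186.227.194.63  path d0:H1→d1:-→d2:-→d3:-→d4:-→d5:-→d6:-→d7:-→d8:H1→d9:-→d10:-→d11:-→d12:-→d13:-→d14:-→d15:-→d16:-→d17:-→d18:-→d19:-→d20:H2  best=H2
  ? 186.135.198.229  path d0:H1→d1:-→d2:-→d3:-→d4:-→d5:-→d6:-→d7:-→d8:H1→d9:-  best=H1
  - 186.227.192.0/20 clear@20
  - 186.0.0.0/8 clear@8
  ? 54.196.0.19  path d0:H1→d1:-→d2:-→d3:-→d4:-→d5:-→d6:-→d7:-→d8:-→d9:-→d10:-→d11:-→d12:-→d13:-→d14:H0  best=H0
  + 145.88.64.0/18 (H2) depth=18
  ? 145.88.64.20  path d0:H1→d1:-→d2:-→d3:-→d4:-→d5:-→d6:-→d7:-→d8:-→d9:-→d10:-→d11:-→d12:-→d13:-→d14:-→d15:-→d16:-→d17:-→d18:H2  best=H2
  + 145.80.0.0/12 (H1) depth=12
  - 0.0.0.0/0 clear@0
  ? 145.80.0.0  path d0:-→d1:-→d2:-→d3:-→d4:-→d5:-→d6:-→d7:-→d8:-→d9:-→d10:-→d11:-→d12:H1  best=H1
  ? 145.80.178.143  path d0:-→d1:-→d2:-→d3:-→d4:-→d5:-→d6:-→d7:-→d8:-→d9:-→d10:-→d11:-→d12:H1  best=H1
  + 170.218.32.0/20 (H2) depth=20
  + 145.88.73.128/25 (H0) depth=25
  + 145.88.73.0/24 (H0) depth=24

== LOOKUPS ==
["H1","H2","H2","H1","H1","H2","H2","H1","H0","H2","H1","H1"]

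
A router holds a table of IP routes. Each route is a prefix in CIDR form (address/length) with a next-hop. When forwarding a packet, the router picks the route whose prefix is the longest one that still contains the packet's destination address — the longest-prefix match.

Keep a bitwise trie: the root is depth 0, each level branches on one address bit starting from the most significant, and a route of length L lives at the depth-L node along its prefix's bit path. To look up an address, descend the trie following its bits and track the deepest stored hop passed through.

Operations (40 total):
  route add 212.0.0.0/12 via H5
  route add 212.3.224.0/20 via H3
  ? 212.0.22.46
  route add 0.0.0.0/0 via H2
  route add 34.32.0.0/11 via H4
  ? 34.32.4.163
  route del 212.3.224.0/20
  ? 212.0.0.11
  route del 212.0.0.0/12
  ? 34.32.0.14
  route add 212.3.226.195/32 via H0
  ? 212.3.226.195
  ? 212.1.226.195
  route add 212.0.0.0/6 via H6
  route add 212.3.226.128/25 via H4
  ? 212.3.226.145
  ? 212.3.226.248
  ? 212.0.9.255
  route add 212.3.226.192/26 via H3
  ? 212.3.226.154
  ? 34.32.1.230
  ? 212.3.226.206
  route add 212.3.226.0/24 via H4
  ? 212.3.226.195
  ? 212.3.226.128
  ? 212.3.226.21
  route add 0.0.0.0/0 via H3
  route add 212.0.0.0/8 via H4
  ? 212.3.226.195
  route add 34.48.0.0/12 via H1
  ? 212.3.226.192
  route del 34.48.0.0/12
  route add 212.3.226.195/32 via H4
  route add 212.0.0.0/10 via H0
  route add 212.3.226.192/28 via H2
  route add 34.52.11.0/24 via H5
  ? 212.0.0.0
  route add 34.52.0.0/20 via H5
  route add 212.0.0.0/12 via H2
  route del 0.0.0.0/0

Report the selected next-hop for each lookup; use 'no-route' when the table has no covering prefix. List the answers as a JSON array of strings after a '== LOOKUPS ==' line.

Trace:
  + 212.0.0.0/12 (H5) depth=12
  + 212.3.224.0/20 (H3) depth=20
  Q 212.0.22.46: descend 11010100000000 ; hops seen [H5] ; pick H5
  + 0.0.0.0/0 (H2) depth=0
  + 34.32.0.0/11 (H4) depth=11
  Q 34.32.4.163: descend 00100010001 ; hops seen [H2,H4] ; pick H4
  - 212.3.224.0/20 clear@20
  Q 212.0.0.11: descend 11010100000000 ; hops seen [H2,H5] ; pick H5
  - 212.0.0.0/12 clear@12
  Q 34.32.0.14: descend 00100010001 ; hops seen [H2,H4] ; pick H4
  + 212.3.226.195/32 (H0) depth=32
  Q 212.3.226.195: descend 11010100000000111110001011000011 ; hops seen [H2,H0] ; pick H0
  Q 212.1.226.195: descend 11010100000000 ; hops seen [H2] ; pick H2
  + 212.0.0.0/6 (H6) depth=6
  + 212.3.226.128/25 (H4) depth=25
  Q 212.3.226.145: descend 1101010000000011111000101 ; hops seen [H2,H6,H4] ; pick H4
  Q 212.3.226.248: descend 11010100000000111110001011 ; hops seen [H2,H6,H4] ; pick H4
  Q 212.0.9.255: descend 11010100000000 ; hops seen [H2,H6] ; pick H6
  + 212.3.226.192/26 (H3) depth=26
  Q 212.3.226.154: descend 1101010000000011111000101 ; hops seen [H2,H6,H4] ; pick H4
  Q 34.32.1.230: descend 00100010001 ; hops seen [H2,H4] ; pick H4
  Q 212.3.226.206: descend 1101010000000011111000101100 ; hops seen [H2,H6,H4,H3] ; pick H3
  + 212.3.226.0/24 (H4) depth=24
  Q 212.3.226.195: descend 11010100000000111110001011000011 ; hops seen [H2,H6,H4,H4,H3,H0] ; pick H0
  Q 212.3.226.128: descend 1101010000000011111000101 ; hops seen [H2,H6,H4,H4] ; pick H4
  Q 212.3.226.21: descend 110101000000001111100010 ; hops seen [H2,H6,H4] ; pick H4
  + 0.0.0.0/0 (H3) depth=0
  + 212.0.0.0/8 (H4) depth=8
  Q 212.3.226.195: descend 11010100000000111110001011000011 ; hops seen [H3,H6,H4,H4,H4,H3,H0] ; pick H0
  + 34.48.0.0/12 (H1) depth=12
  Q 212.3.226.192: descend 110101000000001111100010110000 ; hops seen [H3,H6,H4,H4,H4,H3] ; pick H3
  - 34.48.0.0/12 clear@12
  + 212.3.226.195/32 (H4) depth=32
  + 212.0.0.0/10 (H0) depth=10
  + 212.3.226.192/28 (H2) depth=28
  + 34.52.11.0/24 (H5) depth=24
  Q 212.0.0.0: descend 11010100000000 ; hops seen [H3,H6,H4,H0] ; pick H0
  + 34.52.0.0/20 (H5) depth=20
  + 212.0.0.0/12 (H2) depth=12
  - 0.0.0.0/0 clear@0

== LOOKUPS ==
["H5","H4","H5","H4","H0","H2","H4","H4","H6","H4","H4","H3","H0","H4","H4","H0","H3","H0"]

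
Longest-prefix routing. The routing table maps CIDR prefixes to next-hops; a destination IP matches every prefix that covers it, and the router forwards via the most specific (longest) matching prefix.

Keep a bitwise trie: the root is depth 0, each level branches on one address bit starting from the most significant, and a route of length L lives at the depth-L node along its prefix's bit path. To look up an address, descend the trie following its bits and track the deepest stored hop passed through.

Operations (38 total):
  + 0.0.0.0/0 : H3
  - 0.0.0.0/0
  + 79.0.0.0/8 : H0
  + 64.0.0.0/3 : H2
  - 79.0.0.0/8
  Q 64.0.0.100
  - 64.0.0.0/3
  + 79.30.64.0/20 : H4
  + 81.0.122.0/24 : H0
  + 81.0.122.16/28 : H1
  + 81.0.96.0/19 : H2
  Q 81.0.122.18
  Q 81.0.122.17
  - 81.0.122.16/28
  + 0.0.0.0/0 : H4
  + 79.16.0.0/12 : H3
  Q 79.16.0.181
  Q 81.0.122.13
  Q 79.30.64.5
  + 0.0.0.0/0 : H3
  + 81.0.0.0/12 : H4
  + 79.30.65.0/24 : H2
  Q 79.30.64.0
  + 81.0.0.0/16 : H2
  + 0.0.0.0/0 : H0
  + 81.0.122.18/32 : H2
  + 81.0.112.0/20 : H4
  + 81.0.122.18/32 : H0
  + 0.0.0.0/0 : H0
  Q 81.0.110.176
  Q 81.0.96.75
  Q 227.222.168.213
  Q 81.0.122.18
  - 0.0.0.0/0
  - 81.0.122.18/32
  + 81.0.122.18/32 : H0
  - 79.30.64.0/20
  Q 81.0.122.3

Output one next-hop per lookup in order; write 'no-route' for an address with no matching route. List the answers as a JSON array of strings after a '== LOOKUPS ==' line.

Trace:
  + 0.0.0.0/0 (H3) depth=0
  del 0.0.0.0/0 (clear depth 0)
  + 79.0.0.0/8 (H0) depth=8
  + 64.0.0.0/3 (H2) depth=3
  del 79.0.0.0/8 (clear depth 8)
  lookup 64.0.0.100: bits 0100 walk d0:-→d1:-→d2:-→d3:H2→d4:- -> H2
  del 64.0.0.0/3 (clear depth 3)
  + 79.30.64.0/20 (H4) depth=20
  + 81.0.122.0/24 (H0) depth=24
  + 81.0.122.16/28 (H1) depth=28
  + 81.0.96.0/19 (H2) depth=19
  lookup 81.0.122.18: bits 0101000100000000011110100001 walk d0:-→d1:-→d2:-→d3:-→d4:-→d5:-→d6:-→d7:-→d8:-→d9:-→d10:-→d11:-→d12:-→d13:-→d14:-→d15:-→d16:-→d17:-→d18:-→d19:H2→d20:-→d21:-→d22:-→d23:-→d24:H0→d25:-→d26:-→d27:-→d28:H1 -> H1
  lookup 81.0.122.17: bits 0101000100000000011110100001 walk d0:-→d1:-→d2:-→d3:-→d4:-→d5:-→d6:-→d7:-→d8:-→d9:-→d10:-→d11:-→d12:-→d13:-→d14:-→d15:-→d16:-→d17:-→d18:-→d19:H2→d20:-→d21:-→d22:-→d23:-→d24:H0→d25:-→d26:-→d27:-→d28:H1 -> H1
  del 81.0.122.16/28 (clear depth 28)
  + 0.0.0.0/0 (H4) depth=0
  + 79.16.0.0/12 (H3) depth=12
  lookup 79.16.0.181: bits 010011110001 walk d0:H4→d1:-→d2:-→d3:-→d4:-→d5:-→d6:-→d7:-→d8:-→d9:-→d10:-→d11:-→d12:H3 -> H3
  lookup 81.0.122.13: bits 010100010000000001111010000 walk d0:H4→d1:-→d2:-→d3:-→d4:-→d5:-→d6:-→d7:-→d8:-→d9:-→d10:-→d11:-→d12:-→d13:-→d14:-→d15:-→d16:-→d17:-→d18:-→d19:H2→d20:-→d21:-→d22:-→d23:-→d24:H0→d25:-→d26:-→d27:- -> H0
  lookup 79.30.64.5: bits 01001111000111100100 walk d0:H4→d1:-→d2:-→d3:-→d4:-→d5:-→d6:-→d7:-→d8:-→d9:-→d10:-→d11:-→d12:H3→d13:-→d14:-→d15:-→d16:-→d17:-→d18:-→d19:-→d20:H4 -> H4
  + 0.0.0.0/0 (H3) depth=0
  + 81.0.0.0/12 (H4) depth=12
  + 79.30.65.0/24 (H2) depth=24
  lookup 79.30.64.0: bits 01001111000111100100000 walk d0:H3→d1:-→d2:-→d3:-→d4:-→d5:-→d6:-→d7:-→d8:-→d9:-→d10:-→d11:-→d12:H3→d13:-→d14:-→d15:-→d16:-→d17:-→d18:-→d19:-→d20:H4→d21:-→d22:-→d23:- -> H4
  + 81.0.0.0/16 (H2) depth=16
  + 0.0.0.0/0 (H0) depth=0
  + 81.0.122.18/32 (H2) depth=32
  + 81.0.112.0/20 (H4) depth=20
  + 81.0.122.18/32 (H0) depth=32
  + 0.0.0.0/0 (H0) depth=0
  lookup 81.0.110.176: bits 0101000100000000011 walk d0:H0→d1:-→d2:-→d3:-→d4:-→d5:-→d6:-→d7:-→d8:-→d9:-→d10:-→d11:-→d12:H4→d13:-→d14:-→d15:-→d16:H2→d17:-→d18:-→d19:H2 -> H2
  lookup 81.0.96.75: bits 0101000100000000011 walk d0:H0→d1:-→d2:-→d3:-→d4:-→d5:-→d6:-→d7:-→d8:-→d9:-→d10:-→d11:-→d12:H4→d13:-→d14:-→d15:-→d16:H2→d17:-→d18:-→d19:H2 -> H2
  lookup 227.222.168.213: bits ε walk d0:H0 -> H0
  lookup 81.0.122.18: bits 01010001000000000111101000010010 walk d0:H0→d1:-→d2:-→d3:-→d4:-→d5:-→d6:-→d7:-→d8:-→d9:-→d10:-→d11:-→d12:H4→d13:-→d14:-→d15:-→d16:H2→d17:-→d18:-→d19:H2→d20:H4→d21:-→d22:-→d23:-→d24:H0→d25:-→d26:-→d27:-→d28:-→d29:-→d30:-→d31:-→d32:H0 -> H0
  del 0.0.0.0/0 (clear depth 0)
  del 81.0.122.18/32 (clear depth 32)
  + 81.0.122.18/32 (H0) depth=32
  del 79.30.64.0/20 (clear depth 20)
  lookup 81.0.122.3: bits 010100010000000001111010000 walk d0:-→d1:-→d2:-→d3:-→d4:-→d5:-→d6:-→d7:-→d8:-→d9:-→d10:-→d11:-→d12:H4→d13:-→d14:-→d15:-→d16:H2→d17:-→d18:-→d19:H2→d20:H4→d21:-→d22:-→d23:-→d24:H0→d25:-→d26:-→d27:- -> H0

== LOOKUPS ==
["H2","H1","H1","H3","H0","H4","H4","H2","H2","H0","H0","H0"]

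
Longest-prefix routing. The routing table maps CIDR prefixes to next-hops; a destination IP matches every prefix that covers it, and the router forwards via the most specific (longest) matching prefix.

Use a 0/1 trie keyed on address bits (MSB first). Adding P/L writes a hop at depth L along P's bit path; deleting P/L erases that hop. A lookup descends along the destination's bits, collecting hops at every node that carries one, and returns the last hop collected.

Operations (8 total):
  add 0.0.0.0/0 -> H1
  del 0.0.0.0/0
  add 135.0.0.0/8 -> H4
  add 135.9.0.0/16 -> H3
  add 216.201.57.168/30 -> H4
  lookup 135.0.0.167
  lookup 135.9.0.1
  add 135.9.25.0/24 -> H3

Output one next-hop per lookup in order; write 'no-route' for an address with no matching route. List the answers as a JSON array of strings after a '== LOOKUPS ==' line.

Process each operation:
  + 0.0.0.0/0 (H1) depth=0
  - 0.0.0.0/0 clear@0
  + 135.0.0.0/8 (H4) depth=8
  + 135.9.0.0/16 (H3) depth=16
  + 216.201.57.168/30 (H4) depth=30
  Q 135.0.0.167: descend 100001110000 ; hops seen [H4] ; pick H4
  Q 135.9.0.1: descend 1000011100001001 ; hops seen [H4,H3] ; pick H3
  + 135.9.25.0/24 (H3) depth=24

== LOOKUPS ==
["H4","H3"]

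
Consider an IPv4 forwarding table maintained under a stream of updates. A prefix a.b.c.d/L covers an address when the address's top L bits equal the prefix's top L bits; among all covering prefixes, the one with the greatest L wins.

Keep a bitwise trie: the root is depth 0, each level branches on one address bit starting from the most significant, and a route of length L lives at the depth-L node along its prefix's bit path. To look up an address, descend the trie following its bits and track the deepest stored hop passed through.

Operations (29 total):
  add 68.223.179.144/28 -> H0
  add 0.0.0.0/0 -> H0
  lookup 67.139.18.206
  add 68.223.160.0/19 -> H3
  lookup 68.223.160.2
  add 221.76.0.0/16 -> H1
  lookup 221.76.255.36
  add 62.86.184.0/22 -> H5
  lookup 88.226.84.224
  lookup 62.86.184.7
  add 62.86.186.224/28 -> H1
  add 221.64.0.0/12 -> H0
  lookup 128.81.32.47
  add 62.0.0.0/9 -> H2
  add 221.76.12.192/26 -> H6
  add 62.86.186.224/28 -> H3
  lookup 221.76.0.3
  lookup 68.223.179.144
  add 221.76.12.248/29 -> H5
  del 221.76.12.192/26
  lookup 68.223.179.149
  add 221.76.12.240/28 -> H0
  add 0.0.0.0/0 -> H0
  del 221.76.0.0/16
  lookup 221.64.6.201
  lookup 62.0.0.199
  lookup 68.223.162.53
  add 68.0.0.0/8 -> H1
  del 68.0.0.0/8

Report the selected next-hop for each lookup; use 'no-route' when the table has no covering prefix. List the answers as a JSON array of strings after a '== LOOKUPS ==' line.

Apply in order:
  add 68.223.179.144/28 -> H0 at depth 28
  add 0.0.0.0/0 -> H0 at depth 0
  ? 67.139.18.206  path d0:H0→d1:-→d2:-→d3:-→d4:-→d5:-  best=H0
  add 68.223.160.0/19 -> H3 at depth 19
  ? 68.223.160.2  path d0:H0→d1:-→d2:-→d3:-→d4:-→d5:-→d6:-→d7:-→d8:-→d9:-→d10:-→d11:-→d12:-→d13:-→d14:-→d15:-→d16:-→d17:-→d18:-→d19:H3  best=H3
  add 221.76.0.0/16 -> H1 at depth 16
  ? 221.76.255.36  path d0:H0→d1:-→d2:-→d3:-→d4:-→d5:-→d6:-→d7:-→d8:-→d9:-→d10:-→d11:-→d12:-→d13:-→d14:-→d15:-→d16:H1  best=H1
  add 62.86.184.0/22 -> H5 at depth 22
  ? 88.226.84.224  path d0:H0→d1:-→d2:-→d3:-  best=H0
  ? 62.86.184.7  path d0:H0→d1:-→d2:-→d3:-→d4:-→d5:-→d6:-→d7:-→d8:-→d9:-→d10:-→d11:-→d12:-→d13:-→d14:-→d15:-→d16:-→d17:-→d18:-→d19:-→d20:-→d21:-→d22:H5  best=H5
  add 62.86.186.224/28 -> H1 at depth 28
  add 221.64.0.0/12 -> H0 at depth 12
  ? 128.81.32.47  path d0:H0→d1:-  best=H0
  add 62.0.0.0/9 -> H2 at depth 9
  add 221.76.12.192/26 -> H6 at depth 26
  add 62.86.186.224/28 -> H3 at depth 28
  ? 221.76.0.3  path d0:H0→d1:-→d2:-→d3:-→d4:-→d5:-→d6:-→d7:-→d8:-→d9:-→d10:-→d11:-→d12:H0→d13:-→d14:-→d15:-→d16:H1→d17:-→d18:-→d19:-→d20:-  best=H1
  ? 68.223.179.144  path d0:H0→d1:-→d2:-→d3:-→d4:-→d5:-→d6:-→d7:-→d8:-→d9:-→d10:-→d11:-→d12:-→d13:-→d14:-→d15:-→d16:-→d17:-→d18:-→d19:H3→d20:-→d21:-→d22:-→d23:-→d24:-→d25:-→d26:-→d27:-→d28:H0  best=H0
  add 221.76.12.248/29 -> H5 at depth 29
  - 221.76.12.192/26 clear@26
  ? 68.223.179.149  path d0:H0→d1:-→d2:-→d3:-→d4:-→d5:-→d6:-→d7:-→d8:-→d9:-→d10:-→d11:-→d12:-→d13:-→d14:-→d15:-→d16:-→d17:-→d18:-→d19:H3→d20:-→d21:-→d22:-→d23:-→d24:-→d25:-→d26:-→d27:-→d28:H0  best=H0
  add 221.76.12.240/28 -> H0 at depth 28
  add 0.0.0.0/0 -> H0 at depth 0
  - 221.76.0.0/16 clear@16
  ? 221.64.6.201  path d0:H0→d1:-→d2:-→d3:-→d4:-→d5:-→d6:-→d7:-→d8:-→d9:-→d10:-→d11:-→d12:H0  best=H0
  ? 62.0.0.199  path d0:H0→d1:-→d2:-→d3:-→d4:-→d5:-→d6:-→d7:-→d8:-→d9:H2  best=H2
  ? 68.223.162.53  path d0:H0→d1:-→d2:-→d3:-→d4:-→d5:-→d6:-→d7:-→d8:-→d9:-→d10:-→d11:-→d12:-→d13:-→d14:-→d15:-→d16:-→d17:-→d18:-→d19:H3  best=H3
  add 68.0.0.0/8 -> H1 at depth 8
  - 68.0.0.0/8 clear@8

== LOOKUPS ==
["H0","H3","H1","H0","H5","H0","H1","H0","H0","H0","H2","H3"]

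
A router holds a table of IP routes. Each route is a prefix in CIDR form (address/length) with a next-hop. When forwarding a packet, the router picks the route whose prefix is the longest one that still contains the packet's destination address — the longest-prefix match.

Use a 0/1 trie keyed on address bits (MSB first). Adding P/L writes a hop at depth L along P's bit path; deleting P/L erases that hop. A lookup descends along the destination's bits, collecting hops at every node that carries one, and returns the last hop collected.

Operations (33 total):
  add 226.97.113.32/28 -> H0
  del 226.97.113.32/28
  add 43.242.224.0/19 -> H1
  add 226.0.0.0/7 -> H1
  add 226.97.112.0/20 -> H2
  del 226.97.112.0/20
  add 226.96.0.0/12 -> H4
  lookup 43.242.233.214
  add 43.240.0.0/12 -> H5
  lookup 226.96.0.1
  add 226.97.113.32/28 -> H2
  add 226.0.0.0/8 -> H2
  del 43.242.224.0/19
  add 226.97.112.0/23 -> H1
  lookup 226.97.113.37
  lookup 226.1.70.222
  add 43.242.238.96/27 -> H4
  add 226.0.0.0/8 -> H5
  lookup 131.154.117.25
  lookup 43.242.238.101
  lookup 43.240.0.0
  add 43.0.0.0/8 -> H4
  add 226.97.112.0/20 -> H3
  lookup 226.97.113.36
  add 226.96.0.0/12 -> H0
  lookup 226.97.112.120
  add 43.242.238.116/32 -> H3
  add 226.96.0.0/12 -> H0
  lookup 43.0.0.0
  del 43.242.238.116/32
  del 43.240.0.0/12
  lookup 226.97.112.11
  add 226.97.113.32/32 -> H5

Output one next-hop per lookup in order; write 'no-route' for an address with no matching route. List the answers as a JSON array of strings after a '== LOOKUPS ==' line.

Apply in order:
  add 226.97.113.32/28 -> H0 at depth 28
  del 226.97.113.32/28 (clear depth 28)
  add 43.242.224.0/19 -> H1 at depth 19
  add 226.0.0.0/7 -> H1 at depth 7
  add 226.97.112.0/20 -> H2 at depth 20
  del 226.97.112.0/20 (clear depth 20)
  add 226.96.0.0/12 -> H4 at depth 12
  ? 43.242.233.214  path d0:-→d1:-→d2:-→d3:-→d4:-→d5:-→d6:-→d7:-→d8:-→d9:-→d10:-→d11:-→d12:-→d13:-→d14:-→d15:-→d16:-→d17:-→d18:-→d19:H1  best=H1
  add 43.240.0.0/12 -> H5 at depth 12
  ? 226.96.0.1  path d0:-→d1:-→d2:-→d3:-→d4:-→d5:-→d6:-→d7:H1→d8:-→d9:-→d10:-→d11:-→d12:H4→d13:-→d14:-→d15:-  best=H4
  add 226.97.113.32/28 -> H2 at depth 28
  add 226.0.0.0/8 -> H2 at depth 8
  del 43.242.224.0/19 (clear depth 19)
  add 226.97.112.0/23 -> H1 at depth 23
  ? 226.97.113.37  path d0:-→d1:-→d2:-→d3:-→d4:-→d5:-→d6:-→d7:H1→d8:H2→d9:-→d10:-→d11:-→d12:H4→d13:-→d14:-→d15:-→d16:-→d17:-→d18:-→d19:-→d20:-→d21:-→d22:-→d23:H1→d24:-→d25:-→d26:-→d27:-→d28:H2  best=H2
  ? 226.1.70.222  path d0:-→d1:-→d2:-→d3:-→d4:-→d5:-→d6:-→d7:H1→d8:H2→d9:-  best=H2
  add 43.242.238.96/27 -> H4 at depth 27
  add 226.0.0.0/8 -> H5 at depth 8
  ? 131.154.117.25  path d0:-→d1:-  best=no-route
  ? 43.242.238.101  path d0:-→d1:-→d2:-→d3:-→d4:-→d5:-→d6:-→d7:-→d8:-→d9:-→d10:-→d11:-→d12:H5→d13:-→d14:-→d15:-→d16:-→d17:-→d18:-→d19:-→d20:-→d21:-→d22:-→d23:-→d24:-→d25:-→d26:-→d27:H4  best=H4
  ? 43.240.0.0  path d0:-→d1:-→d2:-→d3:-→d4:-→d5:-→d6:-→d7:-→d8:-→d9:-→d10:-→d11:-→d12:H5→d13:-→d14:-  best=H5
  add 43.0.0.0/8 -> H4 at depth 8
  add 226.97.112.0/20 -> H3 at depth 20
  ? 226.97.113.36  path d0:-→d1:-→d2:-→d3:-→d4:-→d5:-→d6:-→d7:H1→d8:H5→d9:-→d10:-→d11:-→d12:H4→d13:-→d14:-→d15:-→d16:-→d17:-→d18:-→d19:-→d20:H3→d21:-→d22:-→d23:H1→d24:-→d25:-→d26:-→d27:-→d28:H2  best=H2
  add 226.96.0.0/12 -> H0 at depth 12
  ? 226.97.112.120  path d0:-→d1:-→d2:-→d3:-→d4:-→d5:-→d6:-→d7:H1→d8:H5→d9:-→d10:-→d11:-→d12:H0→d13:-→d14:-→d15:-→d16:-→d17:-→d18:-→d19:-→d20:H3→d21:-→d22:-→d23:H1  best=H1
  add 43.242.238.116/32 -> H3 at depth 32
  add 226.96.0.0/12 -> H0 at depth 12
  ? 43.0.0.0  path d0:-→d1:-→d2:-→d3:-→d4:-→d5:-→d6:-→d7:-→d8:H4  best=H4
  del 43.242.238.116/32 (clear depth 32)
  del 43.240.0.0/12 (clear depth 12)
  ? 226.97.112.11  path d0:-→d1:-→d2:-→d3:-→d4:-→d5:-→d6:-→d7:H1→d8:H5→d9:-→d10:-→d11:-→d12:H0→d13:-→d14:-→d15:-→d16:-→d17:-→d18:-→d19:-→d20:H3→d21:-→d22:-→d23:H1  best=H1
  add 226.97.113.32/32 -> H5 at depth 32

== LOOKUPS ==
["H1","H4","H2","H2","no-route","H4","H5","H2","H1","H4","H1"]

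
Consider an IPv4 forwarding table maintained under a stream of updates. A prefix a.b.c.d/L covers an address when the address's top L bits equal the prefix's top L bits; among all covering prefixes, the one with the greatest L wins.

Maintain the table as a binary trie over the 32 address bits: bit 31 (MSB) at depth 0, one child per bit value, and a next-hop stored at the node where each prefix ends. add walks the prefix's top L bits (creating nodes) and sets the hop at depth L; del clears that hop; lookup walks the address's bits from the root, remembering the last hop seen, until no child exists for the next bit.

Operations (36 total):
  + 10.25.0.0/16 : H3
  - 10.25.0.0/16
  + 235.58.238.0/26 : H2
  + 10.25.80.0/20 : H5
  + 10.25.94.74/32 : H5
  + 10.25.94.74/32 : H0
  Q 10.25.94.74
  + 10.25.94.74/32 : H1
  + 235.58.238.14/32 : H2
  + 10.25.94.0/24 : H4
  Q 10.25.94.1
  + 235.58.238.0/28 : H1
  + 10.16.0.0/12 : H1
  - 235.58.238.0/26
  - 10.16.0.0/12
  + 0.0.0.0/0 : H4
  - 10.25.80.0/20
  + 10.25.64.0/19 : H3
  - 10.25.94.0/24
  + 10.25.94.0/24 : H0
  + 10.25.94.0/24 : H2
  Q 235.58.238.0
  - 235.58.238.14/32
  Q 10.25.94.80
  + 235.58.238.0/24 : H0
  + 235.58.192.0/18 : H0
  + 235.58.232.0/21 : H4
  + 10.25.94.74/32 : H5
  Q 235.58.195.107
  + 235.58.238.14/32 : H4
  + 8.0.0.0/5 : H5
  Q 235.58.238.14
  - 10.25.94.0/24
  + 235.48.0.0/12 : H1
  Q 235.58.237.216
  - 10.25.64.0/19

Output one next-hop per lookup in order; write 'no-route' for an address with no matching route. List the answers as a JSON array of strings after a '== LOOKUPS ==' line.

Trace:
  + 10.25.0.0/16 (H3) depth=16
  - 10.25.0.0/16 clear@16
  + 235.58.238.0/26 (H2) depth=26
  + 10.25.80.0/20 (H5) depth=20
  + 10.25.94.74/32 (H5) depth=32
  + 10.25.94.74/32 (H0) depth=32
  lookup 10.25.94.74: bits 00001010000110010101111001001010 walk d0:-→d1:-→d2:-→d3:-→d4:-→d5:-→d6:-→d7:-→d8:-→d9:-→d10:-→d11:-→d12:-→d13:-→d14:-→d15:-→d16:-→d17:-→d18:-→d19:-→d20:H5→d21:-→d22:-→d23:-→d24:-→d25:-→d26:-→d27:-→d28:-→d29:-→d30:-→d31:-→d32:H0 -> H0
  + 10.25.94.74/32 (H1) depth=32
  + 235.58.238.14/32 (H2) depth=32
  + 10.25.94.0/24 (H4) depth=24
  lookup 10.25.94.1: bits 0000101000011001010111100 walk d0:-→d1:-→d2:-→d3:-→d4:-→d5:-→d6:-→d7:-→d8:-→d9:-→d10:-→d11:-→d12:-→d13:-→d14:-→d15:-→d16:-→d17:-→d18:-→d19:-→d20:H5→d21:-→d22:-→d23:-→d24:H4→d25:- -> H4
  + 235.58.238.0/28 (H1) depth=28
  + 10.16.0.0/12 (H1) depth=12
  - 235.58.238.0/26 clear@26
  - 10.16.0.0/12 clear@12
  + 0.0.0.0/0 (H4) depth=0
  - 10.25.80.0/20 clear@20
  + 10.25.64.0/19 (H3) depth=19
  - 10.25.94.0/24 clear@24
  + 10.25.94.0/24 (H0) depth=24
  + 10.25.94.0/24 (H2) depth=24
  lookup 235.58.238.0: bits 1110101100111010111011100000 walk d0:H4→d1:-→d2:-→d3:-→d4:-→d5:-→d6:-→d7:-→d8:-→d9:-→d10:-→d11:-→d12:-→d13:-→d14:-→d15:-→d16:-→d17:-→d18:-→d19:-→d20:-→d21:-→d22:-→d23:-→d24:-→d25:-→d26:-→d27:-→d28:H1 -> H1
  - 235.58.238.14/32 clear@32
  lookup 10.25.94.80: bits 000010100001100101011110010 walk d0:H4→d1:-→d2:-→d3:-→d4:-→d5:-→d6:-→d7:-→d8:-→d9:-→d10:-→d11:-→d12:-→d13:-→d14:-→d15:-→d16:-→d17:-→d18:-→d19:H3→d20:-→d21:-→d22:-→d23:-→d24:H2→d25:-→d26:-→d27:- -> H2
  + 235.58.238.0/24 (H0) depth=24
  + 235.58.192.0/18 (H0) depth=18
  + 235.58.232.0/21 (H4) depth=21
  + 10.25.94.74/32 (H5) depth=32
  lookup 235.58.195.107: bits 111010110011101011 walk d0:H4→d1:-→d2:-→d3:-→d4:-→d5:-→d6:-→d7:-→d8:-→d9:-→d10:-→d11:-→d12:-→d13:-→d14:-→d15:-→d16:-→d17:-→d18:H0 -> H0
  + 235.58.238.14/32 (H4) depth=32
  + 8.0.0.0/5 (H5) depth=5
  lookup 235.58.238.14: bits 11101011001110101110111000001110 walk d0:H4→d1:-→d2:-→d3:-→d4:-→d5:-→d6:-→d7:-→d8:-→d9:-→d10:-→d11:-→d12:-→d13:-→d14:-→d15:-→d16:-→d17:-→d18:H0→d19:-→d20:-→d21:H4→d22:-→d23:-→d24:H0→d25:-→d26:-→d27:-→d28:H1→d29:-→d30:-→d31:-→d32:H4 -> H4
  - 10.25.94.0/24 clear@24
  + 235.48.0.0/12 (H1) depth=12
  lookup 235.58.237.216: bits 1110101100111010111011 walk d0:H4→d1:-→d2:-→d3:-→d4:-→d5:-→d6:-→d7:-→d8:-→d9:-→d10:-→d11:-→d12:H1→d13:-→d14:-→d15:-→d16:-→d17:-→d18:H0→d19:-→d20:-→d21:H4→d22:- -> H4
  - 10.25.64.0/19 clear@19

== LOOKUPS ==
["H0","H4","H1","H2","H0","H4","H4"]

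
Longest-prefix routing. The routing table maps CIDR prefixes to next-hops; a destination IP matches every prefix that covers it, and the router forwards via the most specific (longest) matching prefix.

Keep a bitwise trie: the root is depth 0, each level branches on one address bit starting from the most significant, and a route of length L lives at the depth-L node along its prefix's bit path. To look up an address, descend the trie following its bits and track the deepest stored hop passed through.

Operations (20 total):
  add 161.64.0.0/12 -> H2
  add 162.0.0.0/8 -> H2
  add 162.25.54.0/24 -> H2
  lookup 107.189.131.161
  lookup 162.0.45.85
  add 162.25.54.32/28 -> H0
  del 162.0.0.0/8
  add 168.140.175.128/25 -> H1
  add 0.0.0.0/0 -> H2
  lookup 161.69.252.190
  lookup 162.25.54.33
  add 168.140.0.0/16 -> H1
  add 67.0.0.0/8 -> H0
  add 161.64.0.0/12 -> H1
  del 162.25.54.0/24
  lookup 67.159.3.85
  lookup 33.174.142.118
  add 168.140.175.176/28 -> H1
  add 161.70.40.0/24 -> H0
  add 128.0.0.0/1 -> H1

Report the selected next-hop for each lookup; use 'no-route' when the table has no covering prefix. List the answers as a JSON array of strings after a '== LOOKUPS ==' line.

Apply in order:
  + 161.64.0.0/12 (H2) depth=12
  + 162.0.0.0/8 (H2) depth=8
  + 162.25.54.0/24 (H2) depth=24
  Q 107.189.131.161: descend ε ; hops seen [∅] ; pick no-route
  Q 162.0.45.85: descend 10100010000 ; hops seen [H2] ; pick H2
  + 162.25.54.32/28 (H0) depth=28
  - 162.0.0.0/8 clear@8
  + 168.140.175.128/25 (H1) depth=25
  + 0.0.0.0/0 (H2) depth=0
  Q 161.69.252.190: descend 101000010100 ; hops seen [H2,H2] ; pick H2
  Q 162.25.54.33: descend 1010001000011001001101100010 ; hops seen [H2,H2,H0] ; pick H0
  + 168.140.0.0/16 (H1) depth=16
  + 67.0.0.0/8 (H0) depth=8
  + 161.64.0.0/12 (H1) depth=12
  - 162.25.54.0/24 clear@24
  Q 67.159.3.85: descend 01000011 ; hops seen [H2,H0] ; pick H0
  Q 33.174.142.118: descend 0 ; hops seen [H2] ; pick H2
  + 168.140.175.176/28 (H1) depth=28
  + 161.70.40.0/24 (H0) depth=24
  + 128.0.0.0/1 (H1) depth=1

== LOOKUPS ==
["no-route","H2","H2","H0","H0","H2"]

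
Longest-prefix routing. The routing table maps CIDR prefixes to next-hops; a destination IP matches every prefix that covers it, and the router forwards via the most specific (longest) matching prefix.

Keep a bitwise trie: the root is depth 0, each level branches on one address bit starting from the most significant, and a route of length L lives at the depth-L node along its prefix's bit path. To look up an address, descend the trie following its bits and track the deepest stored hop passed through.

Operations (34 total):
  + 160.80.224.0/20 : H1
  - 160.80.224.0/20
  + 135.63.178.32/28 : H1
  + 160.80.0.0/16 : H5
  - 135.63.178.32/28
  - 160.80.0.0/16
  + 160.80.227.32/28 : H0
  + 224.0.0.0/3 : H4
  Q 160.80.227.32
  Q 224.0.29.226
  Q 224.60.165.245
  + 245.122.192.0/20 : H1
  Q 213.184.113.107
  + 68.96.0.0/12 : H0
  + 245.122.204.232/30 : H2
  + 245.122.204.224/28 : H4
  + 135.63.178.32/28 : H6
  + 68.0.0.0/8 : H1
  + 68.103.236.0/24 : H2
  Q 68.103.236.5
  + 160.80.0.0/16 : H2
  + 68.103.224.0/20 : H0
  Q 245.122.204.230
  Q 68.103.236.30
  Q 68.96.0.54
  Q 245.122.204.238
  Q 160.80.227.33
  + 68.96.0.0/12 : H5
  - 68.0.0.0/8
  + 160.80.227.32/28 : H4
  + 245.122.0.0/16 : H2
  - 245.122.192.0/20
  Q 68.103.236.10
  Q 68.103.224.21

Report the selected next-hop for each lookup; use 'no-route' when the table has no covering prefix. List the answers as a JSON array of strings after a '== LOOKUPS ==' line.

Process each operation:
  + 160.80.224.0/20 (H1) depth=20
  del 160.80.224.0/20 (clear depth 20)
  + 135.63.178.32/28 (H1) depth=28
  + 160.80.0.0/16 (H5) depth=16
  del 135.63.178.32/28 (clear depth 28)
  del 160.80.0.0/16 (clear depth 16)
  + 160.80.227.32/28 (H0) depth=28
  + 224.0.0.0/3 (H4) depth=3
  lookup 160.80.227.32: bits 1010000001010000111000110010 walk d0:-→d1:-→d2:-→d3:-→d4:-→d5:-→d6:-→d7:-→d8:-→d9:-→d10:-→d11:-→d12:-→d13:-→d14:-→d15:-→d16:-→d17:-→d18:-→d19:-→d20:-→d21:-→d22:-→d23:-→d24:-→d25:-→d26:-→d27:-→d28:H0 -> H0
  lookup 224.0.29.226: bits 111 walk d0:-→d1:-→d2:-→d3:H4 -> H4
  lookup 224.60.165.245: bits 111 walk d0:-→d1:-→d2:-→d3:H4 -> H4
  + 245.122.192.0/20 (H1) depth=20
  lookup 213.184.113.107: bits 11 walk d0:-→d1:-→d2:- -> no-route
  + 68.96.0.0/12 (H0) depth=12
  + 245.122.204.232/30 (H2) depth=30
  + 245.122.204.224/28 (H4) depth=28
  + 135.63.178.32/28 (H6) depth=28
  + 68.0.0.0/8 (H1) depth=8
  + 68.103.236.0/24 (H2) depth=24
  lookup 68.103.236.5: bits 010001000110011111101100 walk d0:-→d1:-→d2:-→d3:-→d4:-→d5:-→d6:-→d7:-→d8:H1→d9:-→d10:-→d11:-→d12:H0→d13:-→d14:-→d15:-→d16:-→d17:-→d18:-→d19:-→d20:-→d21:-→d22:-→d23:-→d24:H2 -> H2
  + 160.80.0.0/16 (H2) depth=16
  + 68.103.224.0/20 (H0) depth=20
  lookup 245.122.204.230: bits 1111010101111010110011001110 walk d0:-→d1:-→d2:-→d3:H4→d4:-→d5:-→d6:-→d7:-→d8:-→d9:-→d10:-→d11:-→d12:-→d13:-→d14:-→d15:-→d16:-→d17:-→d18:-→d19:-→d20:H1→d21:-→d22:-→d23:-→d24:-→d25:-→d26:-→d27:-→d28:H4 -> H4
  lookup 68.103.236.30: bits 010001000110011111101100 walk d0:-→d1:-→d2:-→d3:-→d4:-→d5:-→d6:-→d7:-→d8:H1→d9:-→d10:-→d11:-→d12:H0→d13:-→d14:-→d15:-→d16:-→d17:-→d18:-→d19:-→d20:H0→d21:-→d22:-→d23:-→d24:H2 -> H2
  lookup 68.96.0.54: bits 0100010001100 walk d0:-→d1:-→d2:-→d3:-→d4:-→d5:-→d6:-→d7:-→d8:H1→d9:-→d10:-→d11:-→d12:H0→d13:- -> H0
  lookup 245.122.204.238: bits 11110101011110101100110011101 walk d0:-→d1:-→d2:-→d3:H4→d4:-→d5:-→d6:-→d7:-→d8:-→d9:-→d10:-→d11:-→d12:-→d13:-→d14:-→d15:-→d16:-→d17:-→d18:-→d19:-→d20:H1→d21:-→d22:-→d23:-→d24:-→d25:-→d26:-→d27:-→d28:H4→d29:- -> H4
  lookup 160.80.227.33: bits 1010000001010000111000110010 walk d0:-→d1:-→d2:-→d3:-→d4:-→d5:-→d6:-→d7:-→d8:-→d9:-→d10:-→d11:-→d12:-→d13:-→d14:-→d15:-→d16:H2→d17:-→d18:-→d19:-→d20:-→d21:-→d22:-→d23:-→d24:-→d25:-→d26:-→d27:-→d28:H0 -> H0
  + 68.96.0.0/12 (H5) depth=12
  del 68.0.0.0/8 (clear depth 8)
  + 160.80.227.32/28 (H4) depth=28
  + 245.122.0.0/16 (H2) depth=16
  del 245.122.192.0/20 (clear depth 20)
  lookup 68.103.236.10: bits 010001000110011111101100 walk d0:-→d1:-→d2:-→d3:-→d4:-→d5:-→d6:-→d7:-→d8:-→d9:-→d10:-→d11:-→d12:H5→d13:-→d14:-→d15:-→d16:-→d17:-→d18:-→d19:-→d20:H0→d21:-→d22:-→d23:-→d24:H2 -> H2
  lookup 68.103.224.21: bits 01000100011001111110 walk d0:-→d1:-→d2:-→d3:-→d4:-→d5:-→d6:-→d7:-→d8:-→d9:-→d10:-→d11:-→d12:H5→d13:-→d14:-→d15:-→d16:-→d17:-→d18:-→d19:-→d20:H0 -> H0

== LOOKUPS ==
["H0","H4","H4","no-route","H2","H4","H2","H0","H4","H0","H2","H0"]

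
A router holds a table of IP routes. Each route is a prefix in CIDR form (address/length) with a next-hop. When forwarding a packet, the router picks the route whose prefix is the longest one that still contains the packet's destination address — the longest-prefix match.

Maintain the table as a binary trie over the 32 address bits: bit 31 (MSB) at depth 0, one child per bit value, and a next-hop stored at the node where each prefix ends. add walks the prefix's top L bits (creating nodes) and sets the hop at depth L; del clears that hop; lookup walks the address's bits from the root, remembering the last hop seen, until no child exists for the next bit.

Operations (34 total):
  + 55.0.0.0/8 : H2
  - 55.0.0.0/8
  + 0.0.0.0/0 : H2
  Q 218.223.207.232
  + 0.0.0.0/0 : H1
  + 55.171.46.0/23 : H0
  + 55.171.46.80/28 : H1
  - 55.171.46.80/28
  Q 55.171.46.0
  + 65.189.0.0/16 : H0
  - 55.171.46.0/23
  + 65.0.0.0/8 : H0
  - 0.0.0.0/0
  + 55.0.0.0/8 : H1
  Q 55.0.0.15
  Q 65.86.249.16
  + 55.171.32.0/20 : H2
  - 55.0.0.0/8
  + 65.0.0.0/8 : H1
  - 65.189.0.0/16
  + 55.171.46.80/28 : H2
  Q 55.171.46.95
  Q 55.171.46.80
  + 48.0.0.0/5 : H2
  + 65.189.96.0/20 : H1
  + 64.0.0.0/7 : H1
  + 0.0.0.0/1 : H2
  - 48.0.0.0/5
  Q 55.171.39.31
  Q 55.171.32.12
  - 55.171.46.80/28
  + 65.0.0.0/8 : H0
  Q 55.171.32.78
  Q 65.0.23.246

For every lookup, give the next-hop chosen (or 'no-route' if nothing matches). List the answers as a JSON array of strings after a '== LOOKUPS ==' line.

Apply in order:
  + 55.0.0.0/8 (H2) depth=8
  - 55.0.0.0/8 clear@8
  + 0.0.0.0/0 (H2) depth=0
  lookup 218.223.207.232: bits ε walk d0:H2 -> H2
  + 0.0.0.0/0 (H1) depth=0
  + 55.171.46.0/23 (H0) depth=23
  + 55.171.46.80/28 (H1) depth=28
  - 55.171.46.80/28 clear@28
  lookup 55.171.46.0: bits 0011011110101011001011100 walk d0:H1→d1:-→d2:-→d3:-→d4:-→d5:-→d6:-→d7:-→d8:-→d9:-→d10:-→d11:-→d12:-→d13:-→d14:-→d15:-→d16:-→d17:-→d18:-→d19:-→d20:-→d21:-→d22:-→d23:H0→d24:-→d25:- -> H0
  + 65.189.0.0/16 (H0) depth=16
  - 55.171.46.0/23 clear@23
  + 65.0.0.0/8 (H0) depth=8
  - 0.0.0.0/0 clear@0
  + 55.0.0.0/8 (H1) depth=8
  lookup 55.0.0.15: bits 00110111 walk d0:-→d1:-→d2:-→d3:-→d4:-→d5:-→d6:-→d7:-→d8:H1 -> H1
  lookup 65.86.249.16: bits 01000001 walk d0:-→d1:-→d2:-→d3:-→d4:-→d5:-→d6:-→d7:-→d8:H0 -> H0
  + 55.171.32.0/20 (H2) depth=20
  - 55.0.0.0/8 clear@8
  + 65.0.0.0/8 (H1) depth=8
  - 65.189.0.0/16 clear@16
  + 55.171.46.80/28 (H2) depth=28
  lookup 55.171.46.95: bits 0011011110101011001011100101 walk d0:-→d1:-→d2:-→d3:-→d4:-→d5:-→d6:-→d7:-→d8:-→d9:-→d10:-→d11:-→d12:-→d13:-→d14:-→d15:-→d16:-→d17:-→d18:-→d19:-→d20:H2→d21:-→d22:-→d23:-→d24:-→d25:-→d26:-→d27:-→d28:H2 -> H2
  lookup 55.171.46.80: bits 0011011110101011001011100101 walk d0:-→d1:-→d2:-→d3:-→d4:-→d5:-→d6:-→d7:-→d8:-→d9:-→d10:-→d11:-→d12:-→d13:-→d14:-→d15:-→d16:-→d17:-→d18:-→d19:-→d20:H2→d21:-→d22:-→d23:-→d24:-→d25:-→d26:-→d27:-→d28:H2 -> H2
  + 48.0.0.0/5 (H2) depth=5
  + 65.189.96.0/20 (H1) depth=20
  + 64.0.0.0/7 (H1) depth=7
  + 0.0.0.0/1 (H2) depth=1
  - 48.0.0.0/5 clear@5
  lookup 55.171.39.31: bits 00110111101010110010 walk d0:-→d1:H2→d2:-→d3:-→d4:-→d5:-→d6:-→d7:-→d8:-→d9:-→d10:-→d11:-→d12:-→d13:-→d14:-→d15:-→d16:-→d17:-→d18:-→d19:-→d20:H2 -> H2
  lookup 55.171.32.12: bits 00110111101010110010 walk d0:-→d1:H2→d2:-→d3:-→d4:-→d5:-→d6:-→d7:-→d8:-→d9:-→d10:-→d11:-→d12:-→d13:-→d14:-→d15:-→d16:-→d17:-→d18:-→d19:-→d20:H2 -> H2
  - 55.171.46.80/28 clear@28
  + 65.0.0.0/8 (H0) depth=8
  lookup 55.171.32.78: bits 00110111101010110010 walk d0:-→d1:H2→d2:-→d3:-→d4:-→d5:-→d6:-→d7:-→d8:-→d9:-→d10:-→d11:-→d12:-→d13:-→d14:-→d15:-→d16:-→d17:-→d18:-→d19:-→d20:H2 -> H2
  lookup 65.0.23.246: bits 01000001 walk d0:-→d1:H2→d2:-→d3:-→d4:-→d5:-→d6:-→d7:H1→d8:H0 -> H0

== LOOKUPS ==
["H2","H0","H1","H0","H2","H2","H2","H2","H2","H0"]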